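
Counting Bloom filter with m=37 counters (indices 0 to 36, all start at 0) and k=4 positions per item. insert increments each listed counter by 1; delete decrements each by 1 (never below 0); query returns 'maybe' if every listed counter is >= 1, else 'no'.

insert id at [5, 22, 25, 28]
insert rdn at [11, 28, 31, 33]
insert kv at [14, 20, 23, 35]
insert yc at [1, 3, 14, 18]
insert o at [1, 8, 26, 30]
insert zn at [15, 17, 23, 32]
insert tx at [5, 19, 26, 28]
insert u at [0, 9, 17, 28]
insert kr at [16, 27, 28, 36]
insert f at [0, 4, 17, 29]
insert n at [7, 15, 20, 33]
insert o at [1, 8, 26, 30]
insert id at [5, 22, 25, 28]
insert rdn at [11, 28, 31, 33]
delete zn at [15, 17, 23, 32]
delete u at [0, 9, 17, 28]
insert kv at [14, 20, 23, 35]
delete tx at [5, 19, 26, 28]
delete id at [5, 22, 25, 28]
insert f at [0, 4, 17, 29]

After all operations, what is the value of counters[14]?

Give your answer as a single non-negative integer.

Step 1: insert id at [5, 22, 25, 28] -> counters=[0,0,0,0,0,1,0,0,0,0,0,0,0,0,0,0,0,0,0,0,0,0,1,0,0,1,0,0,1,0,0,0,0,0,0,0,0]
Step 2: insert rdn at [11, 28, 31, 33] -> counters=[0,0,0,0,0,1,0,0,0,0,0,1,0,0,0,0,0,0,0,0,0,0,1,0,0,1,0,0,2,0,0,1,0,1,0,0,0]
Step 3: insert kv at [14, 20, 23, 35] -> counters=[0,0,0,0,0,1,0,0,0,0,0,1,0,0,1,0,0,0,0,0,1,0,1,1,0,1,0,0,2,0,0,1,0,1,0,1,0]
Step 4: insert yc at [1, 3, 14, 18] -> counters=[0,1,0,1,0,1,0,0,0,0,0,1,0,0,2,0,0,0,1,0,1,0,1,1,0,1,0,0,2,0,0,1,0,1,0,1,0]
Step 5: insert o at [1, 8, 26, 30] -> counters=[0,2,0,1,0,1,0,0,1,0,0,1,0,0,2,0,0,0,1,0,1,0,1,1,0,1,1,0,2,0,1,1,0,1,0,1,0]
Step 6: insert zn at [15, 17, 23, 32] -> counters=[0,2,0,1,0,1,0,0,1,0,0,1,0,0,2,1,0,1,1,0,1,0,1,2,0,1,1,0,2,0,1,1,1,1,0,1,0]
Step 7: insert tx at [5, 19, 26, 28] -> counters=[0,2,0,1,0,2,0,0,1,0,0,1,0,0,2,1,0,1,1,1,1,0,1,2,0,1,2,0,3,0,1,1,1,1,0,1,0]
Step 8: insert u at [0, 9, 17, 28] -> counters=[1,2,0,1,0,2,0,0,1,1,0,1,0,0,2,1,0,2,1,1,1,0,1,2,0,1,2,0,4,0,1,1,1,1,0,1,0]
Step 9: insert kr at [16, 27, 28, 36] -> counters=[1,2,0,1,0,2,0,0,1,1,0,1,0,0,2,1,1,2,1,1,1,0,1,2,0,1,2,1,5,0,1,1,1,1,0,1,1]
Step 10: insert f at [0, 4, 17, 29] -> counters=[2,2,0,1,1,2,0,0,1,1,0,1,0,0,2,1,1,3,1,1,1,0,1,2,0,1,2,1,5,1,1,1,1,1,0,1,1]
Step 11: insert n at [7, 15, 20, 33] -> counters=[2,2,0,1,1,2,0,1,1,1,0,1,0,0,2,2,1,3,1,1,2,0,1,2,0,1,2,1,5,1,1,1,1,2,0,1,1]
Step 12: insert o at [1, 8, 26, 30] -> counters=[2,3,0,1,1,2,0,1,2,1,0,1,0,0,2,2,1,3,1,1,2,0,1,2,0,1,3,1,5,1,2,1,1,2,0,1,1]
Step 13: insert id at [5, 22, 25, 28] -> counters=[2,3,0,1,1,3,0,1,2,1,0,1,0,0,2,2,1,3,1,1,2,0,2,2,0,2,3,1,6,1,2,1,1,2,0,1,1]
Step 14: insert rdn at [11, 28, 31, 33] -> counters=[2,3,0,1,1,3,0,1,2,1,0,2,0,0,2,2,1,3,1,1,2,0,2,2,0,2,3,1,7,1,2,2,1,3,0,1,1]
Step 15: delete zn at [15, 17, 23, 32] -> counters=[2,3,0,1,1,3,0,1,2,1,0,2,0,0,2,1,1,2,1,1,2,0,2,1,0,2,3,1,7,1,2,2,0,3,0,1,1]
Step 16: delete u at [0, 9, 17, 28] -> counters=[1,3,0,1,1,3,0,1,2,0,0,2,0,0,2,1,1,1,1,1,2,0,2,1,0,2,3,1,6,1,2,2,0,3,0,1,1]
Step 17: insert kv at [14, 20, 23, 35] -> counters=[1,3,0,1,1,3,0,1,2,0,0,2,0,0,3,1,1,1,1,1,3,0,2,2,0,2,3,1,6,1,2,2,0,3,0,2,1]
Step 18: delete tx at [5, 19, 26, 28] -> counters=[1,3,0,1,1,2,0,1,2,0,0,2,0,0,3,1,1,1,1,0,3,0,2,2,0,2,2,1,5,1,2,2,0,3,0,2,1]
Step 19: delete id at [5, 22, 25, 28] -> counters=[1,3,0,1,1,1,0,1,2,0,0,2,0,0,3,1,1,1,1,0,3,0,1,2,0,1,2,1,4,1,2,2,0,3,0,2,1]
Step 20: insert f at [0, 4, 17, 29] -> counters=[2,3,0,1,2,1,0,1,2,0,0,2,0,0,3,1,1,2,1,0,3,0,1,2,0,1,2,1,4,2,2,2,0,3,0,2,1]
Final counters=[2,3,0,1,2,1,0,1,2,0,0,2,0,0,3,1,1,2,1,0,3,0,1,2,0,1,2,1,4,2,2,2,0,3,0,2,1] -> counters[14]=3

Answer: 3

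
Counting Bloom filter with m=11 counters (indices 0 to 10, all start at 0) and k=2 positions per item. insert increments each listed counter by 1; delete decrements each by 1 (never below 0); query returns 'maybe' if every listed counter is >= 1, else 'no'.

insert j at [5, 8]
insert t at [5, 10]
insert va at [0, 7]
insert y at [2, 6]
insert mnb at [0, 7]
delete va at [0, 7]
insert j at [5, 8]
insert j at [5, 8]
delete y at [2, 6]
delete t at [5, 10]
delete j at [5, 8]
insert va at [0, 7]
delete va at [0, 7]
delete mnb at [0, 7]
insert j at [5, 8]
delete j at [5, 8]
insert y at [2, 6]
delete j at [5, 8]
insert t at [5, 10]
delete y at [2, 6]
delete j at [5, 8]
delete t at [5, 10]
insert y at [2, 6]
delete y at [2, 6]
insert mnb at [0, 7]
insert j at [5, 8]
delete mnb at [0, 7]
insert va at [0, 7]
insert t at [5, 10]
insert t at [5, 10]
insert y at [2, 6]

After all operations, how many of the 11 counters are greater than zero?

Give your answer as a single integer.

Answer: 7

Derivation:
Step 1: insert j at [5, 8] -> counters=[0,0,0,0,0,1,0,0,1,0,0]
Step 2: insert t at [5, 10] -> counters=[0,0,0,0,0,2,0,0,1,0,1]
Step 3: insert va at [0, 7] -> counters=[1,0,0,0,0,2,0,1,1,0,1]
Step 4: insert y at [2, 6] -> counters=[1,0,1,0,0,2,1,1,1,0,1]
Step 5: insert mnb at [0, 7] -> counters=[2,0,1,0,0,2,1,2,1,0,1]
Step 6: delete va at [0, 7] -> counters=[1,0,1,0,0,2,1,1,1,0,1]
Step 7: insert j at [5, 8] -> counters=[1,0,1,0,0,3,1,1,2,0,1]
Step 8: insert j at [5, 8] -> counters=[1,0,1,0,0,4,1,1,3,0,1]
Step 9: delete y at [2, 6] -> counters=[1,0,0,0,0,4,0,1,3,0,1]
Step 10: delete t at [5, 10] -> counters=[1,0,0,0,0,3,0,1,3,0,0]
Step 11: delete j at [5, 8] -> counters=[1,0,0,0,0,2,0,1,2,0,0]
Step 12: insert va at [0, 7] -> counters=[2,0,0,0,0,2,0,2,2,0,0]
Step 13: delete va at [0, 7] -> counters=[1,0,0,0,0,2,0,1,2,0,0]
Step 14: delete mnb at [0, 7] -> counters=[0,0,0,0,0,2,0,0,2,0,0]
Step 15: insert j at [5, 8] -> counters=[0,0,0,0,0,3,0,0,3,0,0]
Step 16: delete j at [5, 8] -> counters=[0,0,0,0,0,2,0,0,2,0,0]
Step 17: insert y at [2, 6] -> counters=[0,0,1,0,0,2,1,0,2,0,0]
Step 18: delete j at [5, 8] -> counters=[0,0,1,0,0,1,1,0,1,0,0]
Step 19: insert t at [5, 10] -> counters=[0,0,1,0,0,2,1,0,1,0,1]
Step 20: delete y at [2, 6] -> counters=[0,0,0,0,0,2,0,0,1,0,1]
Step 21: delete j at [5, 8] -> counters=[0,0,0,0,0,1,0,0,0,0,1]
Step 22: delete t at [5, 10] -> counters=[0,0,0,0,0,0,0,0,0,0,0]
Step 23: insert y at [2, 6] -> counters=[0,0,1,0,0,0,1,0,0,0,0]
Step 24: delete y at [2, 6] -> counters=[0,0,0,0,0,0,0,0,0,0,0]
Step 25: insert mnb at [0, 7] -> counters=[1,0,0,0,0,0,0,1,0,0,0]
Step 26: insert j at [5, 8] -> counters=[1,0,0,0,0,1,0,1,1,0,0]
Step 27: delete mnb at [0, 7] -> counters=[0,0,0,0,0,1,0,0,1,0,0]
Step 28: insert va at [0, 7] -> counters=[1,0,0,0,0,1,0,1,1,0,0]
Step 29: insert t at [5, 10] -> counters=[1,0,0,0,0,2,0,1,1,0,1]
Step 30: insert t at [5, 10] -> counters=[1,0,0,0,0,3,0,1,1,0,2]
Step 31: insert y at [2, 6] -> counters=[1,0,1,0,0,3,1,1,1,0,2]
Final counters=[1,0,1,0,0,3,1,1,1,0,2] -> 7 nonzero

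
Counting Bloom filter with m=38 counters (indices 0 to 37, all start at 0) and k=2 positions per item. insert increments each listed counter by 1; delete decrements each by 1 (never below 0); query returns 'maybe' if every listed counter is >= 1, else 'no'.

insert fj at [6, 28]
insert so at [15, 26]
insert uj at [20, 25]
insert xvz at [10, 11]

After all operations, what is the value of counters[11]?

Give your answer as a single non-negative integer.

Step 1: insert fj at [6, 28] -> counters=[0,0,0,0,0,0,1,0,0,0,0,0,0,0,0,0,0,0,0,0,0,0,0,0,0,0,0,0,1,0,0,0,0,0,0,0,0,0]
Step 2: insert so at [15, 26] -> counters=[0,0,0,0,0,0,1,0,0,0,0,0,0,0,0,1,0,0,0,0,0,0,0,0,0,0,1,0,1,0,0,0,0,0,0,0,0,0]
Step 3: insert uj at [20, 25] -> counters=[0,0,0,0,0,0,1,0,0,0,0,0,0,0,0,1,0,0,0,0,1,0,0,0,0,1,1,0,1,0,0,0,0,0,0,0,0,0]
Step 4: insert xvz at [10, 11] -> counters=[0,0,0,0,0,0,1,0,0,0,1,1,0,0,0,1,0,0,0,0,1,0,0,0,0,1,1,0,1,0,0,0,0,0,0,0,0,0]
Final counters=[0,0,0,0,0,0,1,0,0,0,1,1,0,0,0,1,0,0,0,0,1,0,0,0,0,1,1,0,1,0,0,0,0,0,0,0,0,0] -> counters[11]=1

Answer: 1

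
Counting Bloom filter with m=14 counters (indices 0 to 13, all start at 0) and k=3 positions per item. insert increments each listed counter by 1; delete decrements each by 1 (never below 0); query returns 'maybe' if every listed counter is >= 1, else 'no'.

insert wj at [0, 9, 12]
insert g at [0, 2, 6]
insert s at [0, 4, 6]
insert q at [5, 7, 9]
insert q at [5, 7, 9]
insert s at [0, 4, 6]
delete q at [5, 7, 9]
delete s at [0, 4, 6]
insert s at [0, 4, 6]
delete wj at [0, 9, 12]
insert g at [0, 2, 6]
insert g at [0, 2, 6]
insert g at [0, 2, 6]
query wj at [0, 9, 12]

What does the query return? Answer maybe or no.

Answer: no

Derivation:
Step 1: insert wj at [0, 9, 12] -> counters=[1,0,0,0,0,0,0,0,0,1,0,0,1,0]
Step 2: insert g at [0, 2, 6] -> counters=[2,0,1,0,0,0,1,0,0,1,0,0,1,0]
Step 3: insert s at [0, 4, 6] -> counters=[3,0,1,0,1,0,2,0,0,1,0,0,1,0]
Step 4: insert q at [5, 7, 9] -> counters=[3,0,1,0,1,1,2,1,0,2,0,0,1,0]
Step 5: insert q at [5, 7, 9] -> counters=[3,0,1,0,1,2,2,2,0,3,0,0,1,0]
Step 6: insert s at [0, 4, 6] -> counters=[4,0,1,0,2,2,3,2,0,3,0,0,1,0]
Step 7: delete q at [5, 7, 9] -> counters=[4,0,1,0,2,1,3,1,0,2,0,0,1,0]
Step 8: delete s at [0, 4, 6] -> counters=[3,0,1,0,1,1,2,1,0,2,0,0,1,0]
Step 9: insert s at [0, 4, 6] -> counters=[4,0,1,0,2,1,3,1,0,2,0,0,1,0]
Step 10: delete wj at [0, 9, 12] -> counters=[3,0,1,0,2,1,3,1,0,1,0,0,0,0]
Step 11: insert g at [0, 2, 6] -> counters=[4,0,2,0,2,1,4,1,0,1,0,0,0,0]
Step 12: insert g at [0, 2, 6] -> counters=[5,0,3,0,2,1,5,1,0,1,0,0,0,0]
Step 13: insert g at [0, 2, 6] -> counters=[6,0,4,0,2,1,6,1,0,1,0,0,0,0]
Query wj: check counters[0]=6 counters[9]=1 counters[12]=0 -> no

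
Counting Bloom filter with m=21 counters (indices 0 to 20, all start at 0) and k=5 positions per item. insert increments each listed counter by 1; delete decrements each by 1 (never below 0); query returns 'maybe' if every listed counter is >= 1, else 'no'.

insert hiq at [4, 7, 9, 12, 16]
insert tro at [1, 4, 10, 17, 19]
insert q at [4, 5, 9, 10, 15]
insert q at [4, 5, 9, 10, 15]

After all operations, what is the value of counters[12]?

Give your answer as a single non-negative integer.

Step 1: insert hiq at [4, 7, 9, 12, 16] -> counters=[0,0,0,0,1,0,0,1,0,1,0,0,1,0,0,0,1,0,0,0,0]
Step 2: insert tro at [1, 4, 10, 17, 19] -> counters=[0,1,0,0,2,0,0,1,0,1,1,0,1,0,0,0,1,1,0,1,0]
Step 3: insert q at [4, 5, 9, 10, 15] -> counters=[0,1,0,0,3,1,0,1,0,2,2,0,1,0,0,1,1,1,0,1,0]
Step 4: insert q at [4, 5, 9, 10, 15] -> counters=[0,1,0,0,4,2,0,1,0,3,3,0,1,0,0,2,1,1,0,1,0]
Final counters=[0,1,0,0,4,2,0,1,0,3,3,0,1,0,0,2,1,1,0,1,0] -> counters[12]=1

Answer: 1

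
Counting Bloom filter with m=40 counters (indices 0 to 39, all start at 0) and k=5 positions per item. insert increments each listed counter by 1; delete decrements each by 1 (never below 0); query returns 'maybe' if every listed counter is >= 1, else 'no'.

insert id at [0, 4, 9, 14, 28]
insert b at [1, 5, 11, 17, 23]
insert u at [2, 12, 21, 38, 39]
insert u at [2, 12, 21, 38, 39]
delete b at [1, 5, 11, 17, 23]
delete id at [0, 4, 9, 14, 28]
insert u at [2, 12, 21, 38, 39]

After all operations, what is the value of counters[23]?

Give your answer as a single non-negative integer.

Answer: 0

Derivation:
Step 1: insert id at [0, 4, 9, 14, 28] -> counters=[1,0,0,0,1,0,0,0,0,1,0,0,0,0,1,0,0,0,0,0,0,0,0,0,0,0,0,0,1,0,0,0,0,0,0,0,0,0,0,0]
Step 2: insert b at [1, 5, 11, 17, 23] -> counters=[1,1,0,0,1,1,0,0,0,1,0,1,0,0,1,0,0,1,0,0,0,0,0,1,0,0,0,0,1,0,0,0,0,0,0,0,0,0,0,0]
Step 3: insert u at [2, 12, 21, 38, 39] -> counters=[1,1,1,0,1,1,0,0,0,1,0,1,1,0,1,0,0,1,0,0,0,1,0,1,0,0,0,0,1,0,0,0,0,0,0,0,0,0,1,1]
Step 4: insert u at [2, 12, 21, 38, 39] -> counters=[1,1,2,0,1,1,0,0,0,1,0,1,2,0,1,0,0,1,0,0,0,2,0,1,0,0,0,0,1,0,0,0,0,0,0,0,0,0,2,2]
Step 5: delete b at [1, 5, 11, 17, 23] -> counters=[1,0,2,0,1,0,0,0,0,1,0,0,2,0,1,0,0,0,0,0,0,2,0,0,0,0,0,0,1,0,0,0,0,0,0,0,0,0,2,2]
Step 6: delete id at [0, 4, 9, 14, 28] -> counters=[0,0,2,0,0,0,0,0,0,0,0,0,2,0,0,0,0,0,0,0,0,2,0,0,0,0,0,0,0,0,0,0,0,0,0,0,0,0,2,2]
Step 7: insert u at [2, 12, 21, 38, 39] -> counters=[0,0,3,0,0,0,0,0,0,0,0,0,3,0,0,0,0,0,0,0,0,3,0,0,0,0,0,0,0,0,0,0,0,0,0,0,0,0,3,3]
Final counters=[0,0,3,0,0,0,0,0,0,0,0,0,3,0,0,0,0,0,0,0,0,3,0,0,0,0,0,0,0,0,0,0,0,0,0,0,0,0,3,3] -> counters[23]=0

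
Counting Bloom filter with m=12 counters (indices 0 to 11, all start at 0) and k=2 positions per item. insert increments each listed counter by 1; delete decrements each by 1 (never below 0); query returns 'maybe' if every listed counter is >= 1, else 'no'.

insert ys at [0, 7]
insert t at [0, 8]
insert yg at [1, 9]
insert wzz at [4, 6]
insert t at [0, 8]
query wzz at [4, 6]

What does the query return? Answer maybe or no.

Step 1: insert ys at [0, 7] -> counters=[1,0,0,0,0,0,0,1,0,0,0,0]
Step 2: insert t at [0, 8] -> counters=[2,0,0,0,0,0,0,1,1,0,0,0]
Step 3: insert yg at [1, 9] -> counters=[2,1,0,0,0,0,0,1,1,1,0,0]
Step 4: insert wzz at [4, 6] -> counters=[2,1,0,0,1,0,1,1,1,1,0,0]
Step 5: insert t at [0, 8] -> counters=[3,1,0,0,1,0,1,1,2,1,0,0]
Query wzz: check counters[4]=1 counters[6]=1 -> maybe

Answer: maybe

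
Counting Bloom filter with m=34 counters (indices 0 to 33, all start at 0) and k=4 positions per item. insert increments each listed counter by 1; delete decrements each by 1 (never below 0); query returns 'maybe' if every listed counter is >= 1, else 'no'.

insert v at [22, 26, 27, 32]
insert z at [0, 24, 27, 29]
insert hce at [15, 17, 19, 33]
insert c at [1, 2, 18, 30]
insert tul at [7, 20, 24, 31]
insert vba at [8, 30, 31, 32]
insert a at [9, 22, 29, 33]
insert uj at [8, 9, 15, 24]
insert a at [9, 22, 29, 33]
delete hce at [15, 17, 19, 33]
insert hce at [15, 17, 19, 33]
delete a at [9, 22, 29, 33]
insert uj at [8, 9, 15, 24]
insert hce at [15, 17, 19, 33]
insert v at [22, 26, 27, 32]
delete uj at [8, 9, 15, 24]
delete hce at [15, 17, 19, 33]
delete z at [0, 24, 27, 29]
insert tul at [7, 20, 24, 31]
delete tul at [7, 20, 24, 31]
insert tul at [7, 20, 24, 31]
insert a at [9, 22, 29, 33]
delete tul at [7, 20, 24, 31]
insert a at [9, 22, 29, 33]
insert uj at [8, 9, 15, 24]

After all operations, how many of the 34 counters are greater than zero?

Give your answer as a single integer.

Step 1: insert v at [22, 26, 27, 32] -> counters=[0,0,0,0,0,0,0,0,0,0,0,0,0,0,0,0,0,0,0,0,0,0,1,0,0,0,1,1,0,0,0,0,1,0]
Step 2: insert z at [0, 24, 27, 29] -> counters=[1,0,0,0,0,0,0,0,0,0,0,0,0,0,0,0,0,0,0,0,0,0,1,0,1,0,1,2,0,1,0,0,1,0]
Step 3: insert hce at [15, 17, 19, 33] -> counters=[1,0,0,0,0,0,0,0,0,0,0,0,0,0,0,1,0,1,0,1,0,0,1,0,1,0,1,2,0,1,0,0,1,1]
Step 4: insert c at [1, 2, 18, 30] -> counters=[1,1,1,0,0,0,0,0,0,0,0,0,0,0,0,1,0,1,1,1,0,0,1,0,1,0,1,2,0,1,1,0,1,1]
Step 5: insert tul at [7, 20, 24, 31] -> counters=[1,1,1,0,0,0,0,1,0,0,0,0,0,0,0,1,0,1,1,1,1,0,1,0,2,0,1,2,0,1,1,1,1,1]
Step 6: insert vba at [8, 30, 31, 32] -> counters=[1,1,1,0,0,0,0,1,1,0,0,0,0,0,0,1,0,1,1,1,1,0,1,0,2,0,1,2,0,1,2,2,2,1]
Step 7: insert a at [9, 22, 29, 33] -> counters=[1,1,1,0,0,0,0,1,1,1,0,0,0,0,0,1,0,1,1,1,1,0,2,0,2,0,1,2,0,2,2,2,2,2]
Step 8: insert uj at [8, 9, 15, 24] -> counters=[1,1,1,0,0,0,0,1,2,2,0,0,0,0,0,2,0,1,1,1,1,0,2,0,3,0,1,2,0,2,2,2,2,2]
Step 9: insert a at [9, 22, 29, 33] -> counters=[1,1,1,0,0,0,0,1,2,3,0,0,0,0,0,2,0,1,1,1,1,0,3,0,3,0,1,2,0,3,2,2,2,3]
Step 10: delete hce at [15, 17, 19, 33] -> counters=[1,1,1,0,0,0,0,1,2,3,0,0,0,0,0,1,0,0,1,0,1,0,3,0,3,0,1,2,0,3,2,2,2,2]
Step 11: insert hce at [15, 17, 19, 33] -> counters=[1,1,1,0,0,0,0,1,2,3,0,0,0,0,0,2,0,1,1,1,1,0,3,0,3,0,1,2,0,3,2,2,2,3]
Step 12: delete a at [9, 22, 29, 33] -> counters=[1,1,1,0,0,0,0,1,2,2,0,0,0,0,0,2,0,1,1,1,1,0,2,0,3,0,1,2,0,2,2,2,2,2]
Step 13: insert uj at [8, 9, 15, 24] -> counters=[1,1,1,0,0,0,0,1,3,3,0,0,0,0,0,3,0,1,1,1,1,0,2,0,4,0,1,2,0,2,2,2,2,2]
Step 14: insert hce at [15, 17, 19, 33] -> counters=[1,1,1,0,0,0,0,1,3,3,0,0,0,0,0,4,0,2,1,2,1,0,2,0,4,0,1,2,0,2,2,2,2,3]
Step 15: insert v at [22, 26, 27, 32] -> counters=[1,1,1,0,0,0,0,1,3,3,0,0,0,0,0,4,0,2,1,2,1,0,3,0,4,0,2,3,0,2,2,2,3,3]
Step 16: delete uj at [8, 9, 15, 24] -> counters=[1,1,1,0,0,0,0,1,2,2,0,0,0,0,0,3,0,2,1,2,1,0,3,0,3,0,2,3,0,2,2,2,3,3]
Step 17: delete hce at [15, 17, 19, 33] -> counters=[1,1,1,0,0,0,0,1,2,2,0,0,0,0,0,2,0,1,1,1,1,0,3,0,3,0,2,3,0,2,2,2,3,2]
Step 18: delete z at [0, 24, 27, 29] -> counters=[0,1,1,0,0,0,0,1,2,2,0,0,0,0,0,2,0,1,1,1,1,0,3,0,2,0,2,2,0,1,2,2,3,2]
Step 19: insert tul at [7, 20, 24, 31] -> counters=[0,1,1,0,0,0,0,2,2,2,0,0,0,0,0,2,0,1,1,1,2,0,3,0,3,0,2,2,0,1,2,3,3,2]
Step 20: delete tul at [7, 20, 24, 31] -> counters=[0,1,1,0,0,0,0,1,2,2,0,0,0,0,0,2,0,1,1,1,1,0,3,0,2,0,2,2,0,1,2,2,3,2]
Step 21: insert tul at [7, 20, 24, 31] -> counters=[0,1,1,0,0,0,0,2,2,2,0,0,0,0,0,2,0,1,1,1,2,0,3,0,3,0,2,2,0,1,2,3,3,2]
Step 22: insert a at [9, 22, 29, 33] -> counters=[0,1,1,0,0,0,0,2,2,3,0,0,0,0,0,2,0,1,1,1,2,0,4,0,3,0,2,2,0,2,2,3,3,3]
Step 23: delete tul at [7, 20, 24, 31] -> counters=[0,1,1,0,0,0,0,1,2,3,0,0,0,0,0,2,0,1,1,1,1,0,4,0,2,0,2,2,0,2,2,2,3,3]
Step 24: insert a at [9, 22, 29, 33] -> counters=[0,1,1,0,0,0,0,1,2,4,0,0,0,0,0,2,0,1,1,1,1,0,5,0,2,0,2,2,0,3,2,2,3,4]
Step 25: insert uj at [8, 9, 15, 24] -> counters=[0,1,1,0,0,0,0,1,3,5,0,0,0,0,0,3,0,1,1,1,1,0,5,0,3,0,2,2,0,3,2,2,3,4]
Final counters=[0,1,1,0,0,0,0,1,3,5,0,0,0,0,0,3,0,1,1,1,1,0,5,0,3,0,2,2,0,3,2,2,3,4] -> 19 nonzero

Answer: 19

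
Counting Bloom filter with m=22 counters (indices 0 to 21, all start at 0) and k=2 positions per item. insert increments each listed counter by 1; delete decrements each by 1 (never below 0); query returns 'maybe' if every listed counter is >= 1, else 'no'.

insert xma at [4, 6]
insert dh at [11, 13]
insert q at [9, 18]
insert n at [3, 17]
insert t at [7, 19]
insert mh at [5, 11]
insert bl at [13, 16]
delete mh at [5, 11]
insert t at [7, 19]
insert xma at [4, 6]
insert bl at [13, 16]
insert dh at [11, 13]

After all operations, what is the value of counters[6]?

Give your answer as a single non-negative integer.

Answer: 2

Derivation:
Step 1: insert xma at [4, 6] -> counters=[0,0,0,0,1,0,1,0,0,0,0,0,0,0,0,0,0,0,0,0,0,0]
Step 2: insert dh at [11, 13] -> counters=[0,0,0,0,1,0,1,0,0,0,0,1,0,1,0,0,0,0,0,0,0,0]
Step 3: insert q at [9, 18] -> counters=[0,0,0,0,1,0,1,0,0,1,0,1,0,1,0,0,0,0,1,0,0,0]
Step 4: insert n at [3, 17] -> counters=[0,0,0,1,1,0,1,0,0,1,0,1,0,1,0,0,0,1,1,0,0,0]
Step 5: insert t at [7, 19] -> counters=[0,0,0,1,1,0,1,1,0,1,0,1,0,1,0,0,0,1,1,1,0,0]
Step 6: insert mh at [5, 11] -> counters=[0,0,0,1,1,1,1,1,0,1,0,2,0,1,0,0,0,1,1,1,0,0]
Step 7: insert bl at [13, 16] -> counters=[0,0,0,1,1,1,1,1,0,1,0,2,0,2,0,0,1,1,1,1,0,0]
Step 8: delete mh at [5, 11] -> counters=[0,0,0,1,1,0,1,1,0,1,0,1,0,2,0,0,1,1,1,1,0,0]
Step 9: insert t at [7, 19] -> counters=[0,0,0,1,1,0,1,2,0,1,0,1,0,2,0,0,1,1,1,2,0,0]
Step 10: insert xma at [4, 6] -> counters=[0,0,0,1,2,0,2,2,0,1,0,1,0,2,0,0,1,1,1,2,0,0]
Step 11: insert bl at [13, 16] -> counters=[0,0,0,1,2,0,2,2,0,1,0,1,0,3,0,0,2,1,1,2,0,0]
Step 12: insert dh at [11, 13] -> counters=[0,0,0,1,2,0,2,2,0,1,0,2,0,4,0,0,2,1,1,2,0,0]
Final counters=[0,0,0,1,2,0,2,2,0,1,0,2,0,4,0,0,2,1,1,2,0,0] -> counters[6]=2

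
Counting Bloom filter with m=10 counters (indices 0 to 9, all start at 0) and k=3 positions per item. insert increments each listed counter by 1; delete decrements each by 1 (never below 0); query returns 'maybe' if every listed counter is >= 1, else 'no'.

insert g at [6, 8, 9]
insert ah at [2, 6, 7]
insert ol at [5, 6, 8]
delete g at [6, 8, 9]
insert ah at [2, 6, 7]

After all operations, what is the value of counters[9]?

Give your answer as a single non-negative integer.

Step 1: insert g at [6, 8, 9] -> counters=[0,0,0,0,0,0,1,0,1,1]
Step 2: insert ah at [2, 6, 7] -> counters=[0,0,1,0,0,0,2,1,1,1]
Step 3: insert ol at [5, 6, 8] -> counters=[0,0,1,0,0,1,3,1,2,1]
Step 4: delete g at [6, 8, 9] -> counters=[0,0,1,0,0,1,2,1,1,0]
Step 5: insert ah at [2, 6, 7] -> counters=[0,0,2,0,0,1,3,2,1,0]
Final counters=[0,0,2,0,0,1,3,2,1,0] -> counters[9]=0

Answer: 0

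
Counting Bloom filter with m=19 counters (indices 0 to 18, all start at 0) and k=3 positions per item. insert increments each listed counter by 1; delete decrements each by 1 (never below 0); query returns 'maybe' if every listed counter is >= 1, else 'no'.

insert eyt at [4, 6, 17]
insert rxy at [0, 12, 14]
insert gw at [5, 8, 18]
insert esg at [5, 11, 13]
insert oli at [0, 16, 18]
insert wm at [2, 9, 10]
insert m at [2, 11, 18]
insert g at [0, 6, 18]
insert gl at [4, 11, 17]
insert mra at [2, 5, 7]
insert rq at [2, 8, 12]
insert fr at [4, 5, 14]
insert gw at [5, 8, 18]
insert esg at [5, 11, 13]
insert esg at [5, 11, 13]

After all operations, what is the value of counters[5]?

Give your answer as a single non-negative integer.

Answer: 7

Derivation:
Step 1: insert eyt at [4, 6, 17] -> counters=[0,0,0,0,1,0,1,0,0,0,0,0,0,0,0,0,0,1,0]
Step 2: insert rxy at [0, 12, 14] -> counters=[1,0,0,0,1,0,1,0,0,0,0,0,1,0,1,0,0,1,0]
Step 3: insert gw at [5, 8, 18] -> counters=[1,0,0,0,1,1,1,0,1,0,0,0,1,0,1,0,0,1,1]
Step 4: insert esg at [5, 11, 13] -> counters=[1,0,0,0,1,2,1,0,1,0,0,1,1,1,1,0,0,1,1]
Step 5: insert oli at [0, 16, 18] -> counters=[2,0,0,0,1,2,1,0,1,0,0,1,1,1,1,0,1,1,2]
Step 6: insert wm at [2, 9, 10] -> counters=[2,0,1,0,1,2,1,0,1,1,1,1,1,1,1,0,1,1,2]
Step 7: insert m at [2, 11, 18] -> counters=[2,0,2,0,1,2,1,0,1,1,1,2,1,1,1,0,1,1,3]
Step 8: insert g at [0, 6, 18] -> counters=[3,0,2,0,1,2,2,0,1,1,1,2,1,1,1,0,1,1,4]
Step 9: insert gl at [4, 11, 17] -> counters=[3,0,2,0,2,2,2,0,1,1,1,3,1,1,1,0,1,2,4]
Step 10: insert mra at [2, 5, 7] -> counters=[3,0,3,0,2,3,2,1,1,1,1,3,1,1,1,0,1,2,4]
Step 11: insert rq at [2, 8, 12] -> counters=[3,0,4,0,2,3,2,1,2,1,1,3,2,1,1,0,1,2,4]
Step 12: insert fr at [4, 5, 14] -> counters=[3,0,4,0,3,4,2,1,2,1,1,3,2,1,2,0,1,2,4]
Step 13: insert gw at [5, 8, 18] -> counters=[3,0,4,0,3,5,2,1,3,1,1,3,2,1,2,0,1,2,5]
Step 14: insert esg at [5, 11, 13] -> counters=[3,0,4,0,3,6,2,1,3,1,1,4,2,2,2,0,1,2,5]
Step 15: insert esg at [5, 11, 13] -> counters=[3,0,4,0,3,7,2,1,3,1,1,5,2,3,2,0,1,2,5]
Final counters=[3,0,4,0,3,7,2,1,3,1,1,5,2,3,2,0,1,2,5] -> counters[5]=7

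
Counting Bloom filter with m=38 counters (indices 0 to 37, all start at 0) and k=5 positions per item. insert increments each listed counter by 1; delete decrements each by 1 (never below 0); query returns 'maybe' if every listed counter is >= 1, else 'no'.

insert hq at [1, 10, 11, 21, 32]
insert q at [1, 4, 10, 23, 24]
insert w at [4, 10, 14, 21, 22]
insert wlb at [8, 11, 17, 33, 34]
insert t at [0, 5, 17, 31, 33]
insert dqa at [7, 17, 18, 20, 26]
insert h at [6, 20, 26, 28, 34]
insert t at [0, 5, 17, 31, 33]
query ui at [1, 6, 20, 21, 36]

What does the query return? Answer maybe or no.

Answer: no

Derivation:
Step 1: insert hq at [1, 10, 11, 21, 32] -> counters=[0,1,0,0,0,0,0,0,0,0,1,1,0,0,0,0,0,0,0,0,0,1,0,0,0,0,0,0,0,0,0,0,1,0,0,0,0,0]
Step 2: insert q at [1, 4, 10, 23, 24] -> counters=[0,2,0,0,1,0,0,0,0,0,2,1,0,0,0,0,0,0,0,0,0,1,0,1,1,0,0,0,0,0,0,0,1,0,0,0,0,0]
Step 3: insert w at [4, 10, 14, 21, 22] -> counters=[0,2,0,0,2,0,0,0,0,0,3,1,0,0,1,0,0,0,0,0,0,2,1,1,1,0,0,0,0,0,0,0,1,0,0,0,0,0]
Step 4: insert wlb at [8, 11, 17, 33, 34] -> counters=[0,2,0,0,2,0,0,0,1,0,3,2,0,0,1,0,0,1,0,0,0,2,1,1,1,0,0,0,0,0,0,0,1,1,1,0,0,0]
Step 5: insert t at [0, 5, 17, 31, 33] -> counters=[1,2,0,0,2,1,0,0,1,0,3,2,0,0,1,0,0,2,0,0,0,2,1,1,1,0,0,0,0,0,0,1,1,2,1,0,0,0]
Step 6: insert dqa at [7, 17, 18, 20, 26] -> counters=[1,2,0,0,2,1,0,1,1,0,3,2,0,0,1,0,0,3,1,0,1,2,1,1,1,0,1,0,0,0,0,1,1,2,1,0,0,0]
Step 7: insert h at [6, 20, 26, 28, 34] -> counters=[1,2,0,0,2,1,1,1,1,0,3,2,0,0,1,0,0,3,1,0,2,2,1,1,1,0,2,0,1,0,0,1,1,2,2,0,0,0]
Step 8: insert t at [0, 5, 17, 31, 33] -> counters=[2,2,0,0,2,2,1,1,1,0,3,2,0,0,1,0,0,4,1,0,2,2,1,1,1,0,2,0,1,0,0,2,1,3,2,0,0,0]
Query ui: check counters[1]=2 counters[6]=1 counters[20]=2 counters[21]=2 counters[36]=0 -> no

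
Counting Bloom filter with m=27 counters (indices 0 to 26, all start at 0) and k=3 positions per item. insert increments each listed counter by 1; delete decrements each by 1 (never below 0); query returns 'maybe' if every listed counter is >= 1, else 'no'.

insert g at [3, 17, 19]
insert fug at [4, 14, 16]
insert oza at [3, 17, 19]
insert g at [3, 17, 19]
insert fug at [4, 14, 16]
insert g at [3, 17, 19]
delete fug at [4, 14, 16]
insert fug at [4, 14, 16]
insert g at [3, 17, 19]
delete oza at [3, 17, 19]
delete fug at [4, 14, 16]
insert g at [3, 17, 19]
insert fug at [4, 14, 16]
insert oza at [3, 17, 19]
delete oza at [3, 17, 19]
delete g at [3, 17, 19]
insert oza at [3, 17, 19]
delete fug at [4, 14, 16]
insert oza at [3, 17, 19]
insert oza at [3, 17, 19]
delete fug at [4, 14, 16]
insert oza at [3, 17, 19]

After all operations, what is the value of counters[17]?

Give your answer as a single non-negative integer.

Answer: 8

Derivation:
Step 1: insert g at [3, 17, 19] -> counters=[0,0,0,1,0,0,0,0,0,0,0,0,0,0,0,0,0,1,0,1,0,0,0,0,0,0,0]
Step 2: insert fug at [4, 14, 16] -> counters=[0,0,0,1,1,0,0,0,0,0,0,0,0,0,1,0,1,1,0,1,0,0,0,0,0,0,0]
Step 3: insert oza at [3, 17, 19] -> counters=[0,0,0,2,1,0,0,0,0,0,0,0,0,0,1,0,1,2,0,2,0,0,0,0,0,0,0]
Step 4: insert g at [3, 17, 19] -> counters=[0,0,0,3,1,0,0,0,0,0,0,0,0,0,1,0,1,3,0,3,0,0,0,0,0,0,0]
Step 5: insert fug at [4, 14, 16] -> counters=[0,0,0,3,2,0,0,0,0,0,0,0,0,0,2,0,2,3,0,3,0,0,0,0,0,0,0]
Step 6: insert g at [3, 17, 19] -> counters=[0,0,0,4,2,0,0,0,0,0,0,0,0,0,2,0,2,4,0,4,0,0,0,0,0,0,0]
Step 7: delete fug at [4, 14, 16] -> counters=[0,0,0,4,1,0,0,0,0,0,0,0,0,0,1,0,1,4,0,4,0,0,0,0,0,0,0]
Step 8: insert fug at [4, 14, 16] -> counters=[0,0,0,4,2,0,0,0,0,0,0,0,0,0,2,0,2,4,0,4,0,0,0,0,0,0,0]
Step 9: insert g at [3, 17, 19] -> counters=[0,0,0,5,2,0,0,0,0,0,0,0,0,0,2,0,2,5,0,5,0,0,0,0,0,0,0]
Step 10: delete oza at [3, 17, 19] -> counters=[0,0,0,4,2,0,0,0,0,0,0,0,0,0,2,0,2,4,0,4,0,0,0,0,0,0,0]
Step 11: delete fug at [4, 14, 16] -> counters=[0,0,0,4,1,0,0,0,0,0,0,0,0,0,1,0,1,4,0,4,0,0,0,0,0,0,0]
Step 12: insert g at [3, 17, 19] -> counters=[0,0,0,5,1,0,0,0,0,0,0,0,0,0,1,0,1,5,0,5,0,0,0,0,0,0,0]
Step 13: insert fug at [4, 14, 16] -> counters=[0,0,0,5,2,0,0,0,0,0,0,0,0,0,2,0,2,5,0,5,0,0,0,0,0,0,0]
Step 14: insert oza at [3, 17, 19] -> counters=[0,0,0,6,2,0,0,0,0,0,0,0,0,0,2,0,2,6,0,6,0,0,0,0,0,0,0]
Step 15: delete oza at [3, 17, 19] -> counters=[0,0,0,5,2,0,0,0,0,0,0,0,0,0,2,0,2,5,0,5,0,0,0,0,0,0,0]
Step 16: delete g at [3, 17, 19] -> counters=[0,0,0,4,2,0,0,0,0,0,0,0,0,0,2,0,2,4,0,4,0,0,0,0,0,0,0]
Step 17: insert oza at [3, 17, 19] -> counters=[0,0,0,5,2,0,0,0,0,0,0,0,0,0,2,0,2,5,0,5,0,0,0,0,0,0,0]
Step 18: delete fug at [4, 14, 16] -> counters=[0,0,0,5,1,0,0,0,0,0,0,0,0,0,1,0,1,5,0,5,0,0,0,0,0,0,0]
Step 19: insert oza at [3, 17, 19] -> counters=[0,0,0,6,1,0,0,0,0,0,0,0,0,0,1,0,1,6,0,6,0,0,0,0,0,0,0]
Step 20: insert oza at [3, 17, 19] -> counters=[0,0,0,7,1,0,0,0,0,0,0,0,0,0,1,0,1,7,0,7,0,0,0,0,0,0,0]
Step 21: delete fug at [4, 14, 16] -> counters=[0,0,0,7,0,0,0,0,0,0,0,0,0,0,0,0,0,7,0,7,0,0,0,0,0,0,0]
Step 22: insert oza at [3, 17, 19] -> counters=[0,0,0,8,0,0,0,0,0,0,0,0,0,0,0,0,0,8,0,8,0,0,0,0,0,0,0]
Final counters=[0,0,0,8,0,0,0,0,0,0,0,0,0,0,0,0,0,8,0,8,0,0,0,0,0,0,0] -> counters[17]=8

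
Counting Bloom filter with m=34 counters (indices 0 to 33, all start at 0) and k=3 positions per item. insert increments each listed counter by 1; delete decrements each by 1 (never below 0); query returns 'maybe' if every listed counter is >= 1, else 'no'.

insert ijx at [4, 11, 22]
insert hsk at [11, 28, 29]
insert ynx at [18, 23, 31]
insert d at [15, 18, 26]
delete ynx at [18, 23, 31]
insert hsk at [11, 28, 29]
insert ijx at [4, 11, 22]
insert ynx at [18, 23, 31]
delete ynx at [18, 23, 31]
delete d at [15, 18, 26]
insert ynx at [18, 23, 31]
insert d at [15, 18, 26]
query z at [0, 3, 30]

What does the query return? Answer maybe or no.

Step 1: insert ijx at [4, 11, 22] -> counters=[0,0,0,0,1,0,0,0,0,0,0,1,0,0,0,0,0,0,0,0,0,0,1,0,0,0,0,0,0,0,0,0,0,0]
Step 2: insert hsk at [11, 28, 29] -> counters=[0,0,0,0,1,0,0,0,0,0,0,2,0,0,0,0,0,0,0,0,0,0,1,0,0,0,0,0,1,1,0,0,0,0]
Step 3: insert ynx at [18, 23, 31] -> counters=[0,0,0,0,1,0,0,0,0,0,0,2,0,0,0,0,0,0,1,0,0,0,1,1,0,0,0,0,1,1,0,1,0,0]
Step 4: insert d at [15, 18, 26] -> counters=[0,0,0,0,1,0,0,0,0,0,0,2,0,0,0,1,0,0,2,0,0,0,1,1,0,0,1,0,1,1,0,1,0,0]
Step 5: delete ynx at [18, 23, 31] -> counters=[0,0,0,0,1,0,0,0,0,0,0,2,0,0,0,1,0,0,1,0,0,0,1,0,0,0,1,0,1,1,0,0,0,0]
Step 6: insert hsk at [11, 28, 29] -> counters=[0,0,0,0,1,0,0,0,0,0,0,3,0,0,0,1,0,0,1,0,0,0,1,0,0,0,1,0,2,2,0,0,0,0]
Step 7: insert ijx at [4, 11, 22] -> counters=[0,0,0,0,2,0,0,0,0,0,0,4,0,0,0,1,0,0,1,0,0,0,2,0,0,0,1,0,2,2,0,0,0,0]
Step 8: insert ynx at [18, 23, 31] -> counters=[0,0,0,0,2,0,0,0,0,0,0,4,0,0,0,1,0,0,2,0,0,0,2,1,0,0,1,0,2,2,0,1,0,0]
Step 9: delete ynx at [18, 23, 31] -> counters=[0,0,0,0,2,0,0,0,0,0,0,4,0,0,0,1,0,0,1,0,0,0,2,0,0,0,1,0,2,2,0,0,0,0]
Step 10: delete d at [15, 18, 26] -> counters=[0,0,0,0,2,0,0,0,0,0,0,4,0,0,0,0,0,0,0,0,0,0,2,0,0,0,0,0,2,2,0,0,0,0]
Step 11: insert ynx at [18, 23, 31] -> counters=[0,0,0,0,2,0,0,0,0,0,0,4,0,0,0,0,0,0,1,0,0,0,2,1,0,0,0,0,2,2,0,1,0,0]
Step 12: insert d at [15, 18, 26] -> counters=[0,0,0,0,2,0,0,0,0,0,0,4,0,0,0,1,0,0,2,0,0,0,2,1,0,0,1,0,2,2,0,1,0,0]
Query z: check counters[0]=0 counters[3]=0 counters[30]=0 -> no

Answer: no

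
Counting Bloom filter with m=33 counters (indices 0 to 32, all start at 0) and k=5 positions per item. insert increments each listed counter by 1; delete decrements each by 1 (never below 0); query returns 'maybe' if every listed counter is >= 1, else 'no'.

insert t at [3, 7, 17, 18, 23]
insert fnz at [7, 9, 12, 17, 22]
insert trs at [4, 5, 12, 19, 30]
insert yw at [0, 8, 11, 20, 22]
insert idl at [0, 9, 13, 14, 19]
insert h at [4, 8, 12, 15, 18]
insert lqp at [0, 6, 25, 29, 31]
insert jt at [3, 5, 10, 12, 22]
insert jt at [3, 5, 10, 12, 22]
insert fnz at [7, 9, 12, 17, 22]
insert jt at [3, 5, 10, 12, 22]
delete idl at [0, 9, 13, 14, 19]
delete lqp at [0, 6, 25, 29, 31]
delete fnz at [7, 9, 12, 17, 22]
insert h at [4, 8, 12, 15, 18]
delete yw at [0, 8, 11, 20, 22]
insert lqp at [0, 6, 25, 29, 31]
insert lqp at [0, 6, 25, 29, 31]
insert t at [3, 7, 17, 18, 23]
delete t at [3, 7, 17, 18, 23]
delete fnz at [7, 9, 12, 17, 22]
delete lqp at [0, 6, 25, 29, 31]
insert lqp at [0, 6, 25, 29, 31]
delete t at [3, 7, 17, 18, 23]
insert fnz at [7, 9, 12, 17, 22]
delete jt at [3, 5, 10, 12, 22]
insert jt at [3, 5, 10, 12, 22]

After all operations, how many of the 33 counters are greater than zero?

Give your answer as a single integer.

Answer: 19

Derivation:
Step 1: insert t at [3, 7, 17, 18, 23] -> counters=[0,0,0,1,0,0,0,1,0,0,0,0,0,0,0,0,0,1,1,0,0,0,0,1,0,0,0,0,0,0,0,0,0]
Step 2: insert fnz at [7, 9, 12, 17, 22] -> counters=[0,0,0,1,0,0,0,2,0,1,0,0,1,0,0,0,0,2,1,0,0,0,1,1,0,0,0,0,0,0,0,0,0]
Step 3: insert trs at [4, 5, 12, 19, 30] -> counters=[0,0,0,1,1,1,0,2,0,1,0,0,2,0,0,0,0,2,1,1,0,0,1,1,0,0,0,0,0,0,1,0,0]
Step 4: insert yw at [0, 8, 11, 20, 22] -> counters=[1,0,0,1,1,1,0,2,1,1,0,1,2,0,0,0,0,2,1,1,1,0,2,1,0,0,0,0,0,0,1,0,0]
Step 5: insert idl at [0, 9, 13, 14, 19] -> counters=[2,0,0,1,1,1,0,2,1,2,0,1,2,1,1,0,0,2,1,2,1,0,2,1,0,0,0,0,0,0,1,0,0]
Step 6: insert h at [4, 8, 12, 15, 18] -> counters=[2,0,0,1,2,1,0,2,2,2,0,1,3,1,1,1,0,2,2,2,1,0,2,1,0,0,0,0,0,0,1,0,0]
Step 7: insert lqp at [0, 6, 25, 29, 31] -> counters=[3,0,0,1,2,1,1,2,2,2,0,1,3,1,1,1,0,2,2,2,1,0,2,1,0,1,0,0,0,1,1,1,0]
Step 8: insert jt at [3, 5, 10, 12, 22] -> counters=[3,0,0,2,2,2,1,2,2,2,1,1,4,1,1,1,0,2,2,2,1,0,3,1,0,1,0,0,0,1,1,1,0]
Step 9: insert jt at [3, 5, 10, 12, 22] -> counters=[3,0,0,3,2,3,1,2,2,2,2,1,5,1,1,1,0,2,2,2,1,0,4,1,0,1,0,0,0,1,1,1,0]
Step 10: insert fnz at [7, 9, 12, 17, 22] -> counters=[3,0,0,3,2,3,1,3,2,3,2,1,6,1,1,1,0,3,2,2,1,0,5,1,0,1,0,0,0,1,1,1,0]
Step 11: insert jt at [3, 5, 10, 12, 22] -> counters=[3,0,0,4,2,4,1,3,2,3,3,1,7,1,1,1,0,3,2,2,1,0,6,1,0,1,0,0,0,1,1,1,0]
Step 12: delete idl at [0, 9, 13, 14, 19] -> counters=[2,0,0,4,2,4,1,3,2,2,3,1,7,0,0,1,0,3,2,1,1,0,6,1,0,1,0,0,0,1,1,1,0]
Step 13: delete lqp at [0, 6, 25, 29, 31] -> counters=[1,0,0,4,2,4,0,3,2,2,3,1,7,0,0,1,0,3,2,1,1,0,6,1,0,0,0,0,0,0,1,0,0]
Step 14: delete fnz at [7, 9, 12, 17, 22] -> counters=[1,0,0,4,2,4,0,2,2,1,3,1,6,0,0,1,0,2,2,1,1,0,5,1,0,0,0,0,0,0,1,0,0]
Step 15: insert h at [4, 8, 12, 15, 18] -> counters=[1,0,0,4,3,4,0,2,3,1,3,1,7,0,0,2,0,2,3,1,1,0,5,1,0,0,0,0,0,0,1,0,0]
Step 16: delete yw at [0, 8, 11, 20, 22] -> counters=[0,0,0,4,3,4,0,2,2,1,3,0,7,0,0,2,0,2,3,1,0,0,4,1,0,0,0,0,0,0,1,0,0]
Step 17: insert lqp at [0, 6, 25, 29, 31] -> counters=[1,0,0,4,3,4,1,2,2,1,3,0,7,0,0,2,0,2,3,1,0,0,4,1,0,1,0,0,0,1,1,1,0]
Step 18: insert lqp at [0, 6, 25, 29, 31] -> counters=[2,0,0,4,3,4,2,2,2,1,3,0,7,0,0,2,0,2,3,1,0,0,4,1,0,2,0,0,0,2,1,2,0]
Step 19: insert t at [3, 7, 17, 18, 23] -> counters=[2,0,0,5,3,4,2,3,2,1,3,0,7,0,0,2,0,3,4,1,0,0,4,2,0,2,0,0,0,2,1,2,0]
Step 20: delete t at [3, 7, 17, 18, 23] -> counters=[2,0,0,4,3,4,2,2,2,1,3,0,7,0,0,2,0,2,3,1,0,0,4,1,0,2,0,0,0,2,1,2,0]
Step 21: delete fnz at [7, 9, 12, 17, 22] -> counters=[2,0,0,4,3,4,2,1,2,0,3,0,6,0,0,2,0,1,3,1,0,0,3,1,0,2,0,0,0,2,1,2,0]
Step 22: delete lqp at [0, 6, 25, 29, 31] -> counters=[1,0,0,4,3,4,1,1,2,0,3,0,6,0,0,2,0,1,3,1,0,0,3,1,0,1,0,0,0,1,1,1,0]
Step 23: insert lqp at [0, 6, 25, 29, 31] -> counters=[2,0,0,4,3,4,2,1,2,0,3,0,6,0,0,2,0,1,3,1,0,0,3,1,0,2,0,0,0,2,1,2,0]
Step 24: delete t at [3, 7, 17, 18, 23] -> counters=[2,0,0,3,3,4,2,0,2,0,3,0,6,0,0,2,0,0,2,1,0,0,3,0,0,2,0,0,0,2,1,2,0]
Step 25: insert fnz at [7, 9, 12, 17, 22] -> counters=[2,0,0,3,3,4,2,1,2,1,3,0,7,0,0,2,0,1,2,1,0,0,4,0,0,2,0,0,0,2,1,2,0]
Step 26: delete jt at [3, 5, 10, 12, 22] -> counters=[2,0,0,2,3,3,2,1,2,1,2,0,6,0,0,2,0,1,2,1,0,0,3,0,0,2,0,0,0,2,1,2,0]
Step 27: insert jt at [3, 5, 10, 12, 22] -> counters=[2,0,0,3,3,4,2,1,2,1,3,0,7,0,0,2,0,1,2,1,0,0,4,0,0,2,0,0,0,2,1,2,0]
Final counters=[2,0,0,3,3,4,2,1,2,1,3,0,7,0,0,2,0,1,2,1,0,0,4,0,0,2,0,0,0,2,1,2,0] -> 19 nonzero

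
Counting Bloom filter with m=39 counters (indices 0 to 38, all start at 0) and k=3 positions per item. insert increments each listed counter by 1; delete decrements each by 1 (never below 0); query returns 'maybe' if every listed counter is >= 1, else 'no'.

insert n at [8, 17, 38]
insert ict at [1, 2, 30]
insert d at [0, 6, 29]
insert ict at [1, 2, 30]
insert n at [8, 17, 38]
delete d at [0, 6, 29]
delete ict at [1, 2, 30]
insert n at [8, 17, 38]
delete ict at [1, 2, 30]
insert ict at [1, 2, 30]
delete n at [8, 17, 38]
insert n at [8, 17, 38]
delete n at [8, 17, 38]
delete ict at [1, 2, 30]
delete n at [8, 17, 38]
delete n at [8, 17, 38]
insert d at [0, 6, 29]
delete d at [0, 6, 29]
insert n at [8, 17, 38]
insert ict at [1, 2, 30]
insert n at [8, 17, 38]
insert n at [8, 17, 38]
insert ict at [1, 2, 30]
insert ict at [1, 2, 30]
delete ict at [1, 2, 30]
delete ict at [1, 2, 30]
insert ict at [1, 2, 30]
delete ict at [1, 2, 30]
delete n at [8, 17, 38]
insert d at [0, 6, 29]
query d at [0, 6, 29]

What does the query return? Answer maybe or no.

Step 1: insert n at [8, 17, 38] -> counters=[0,0,0,0,0,0,0,0,1,0,0,0,0,0,0,0,0,1,0,0,0,0,0,0,0,0,0,0,0,0,0,0,0,0,0,0,0,0,1]
Step 2: insert ict at [1, 2, 30] -> counters=[0,1,1,0,0,0,0,0,1,0,0,0,0,0,0,0,0,1,0,0,0,0,0,0,0,0,0,0,0,0,1,0,0,0,0,0,0,0,1]
Step 3: insert d at [0, 6, 29] -> counters=[1,1,1,0,0,0,1,0,1,0,0,0,0,0,0,0,0,1,0,0,0,0,0,0,0,0,0,0,0,1,1,0,0,0,0,0,0,0,1]
Step 4: insert ict at [1, 2, 30] -> counters=[1,2,2,0,0,0,1,0,1,0,0,0,0,0,0,0,0,1,0,0,0,0,0,0,0,0,0,0,0,1,2,0,0,0,0,0,0,0,1]
Step 5: insert n at [8, 17, 38] -> counters=[1,2,2,0,0,0,1,0,2,0,0,0,0,0,0,0,0,2,0,0,0,0,0,0,0,0,0,0,0,1,2,0,0,0,0,0,0,0,2]
Step 6: delete d at [0, 6, 29] -> counters=[0,2,2,0,0,0,0,0,2,0,0,0,0,0,0,0,0,2,0,0,0,0,0,0,0,0,0,0,0,0,2,0,0,0,0,0,0,0,2]
Step 7: delete ict at [1, 2, 30] -> counters=[0,1,1,0,0,0,0,0,2,0,0,0,0,0,0,0,0,2,0,0,0,0,0,0,0,0,0,0,0,0,1,0,0,0,0,0,0,0,2]
Step 8: insert n at [8, 17, 38] -> counters=[0,1,1,0,0,0,0,0,3,0,0,0,0,0,0,0,0,3,0,0,0,0,0,0,0,0,0,0,0,0,1,0,0,0,0,0,0,0,3]
Step 9: delete ict at [1, 2, 30] -> counters=[0,0,0,0,0,0,0,0,3,0,0,0,0,0,0,0,0,3,0,0,0,0,0,0,0,0,0,0,0,0,0,0,0,0,0,0,0,0,3]
Step 10: insert ict at [1, 2, 30] -> counters=[0,1,1,0,0,0,0,0,3,0,0,0,0,0,0,0,0,3,0,0,0,0,0,0,0,0,0,0,0,0,1,0,0,0,0,0,0,0,3]
Step 11: delete n at [8, 17, 38] -> counters=[0,1,1,0,0,0,0,0,2,0,0,0,0,0,0,0,0,2,0,0,0,0,0,0,0,0,0,0,0,0,1,0,0,0,0,0,0,0,2]
Step 12: insert n at [8, 17, 38] -> counters=[0,1,1,0,0,0,0,0,3,0,0,0,0,0,0,0,0,3,0,0,0,0,0,0,0,0,0,0,0,0,1,0,0,0,0,0,0,0,3]
Step 13: delete n at [8, 17, 38] -> counters=[0,1,1,0,0,0,0,0,2,0,0,0,0,0,0,0,0,2,0,0,0,0,0,0,0,0,0,0,0,0,1,0,0,0,0,0,0,0,2]
Step 14: delete ict at [1, 2, 30] -> counters=[0,0,0,0,0,0,0,0,2,0,0,0,0,0,0,0,0,2,0,0,0,0,0,0,0,0,0,0,0,0,0,0,0,0,0,0,0,0,2]
Step 15: delete n at [8, 17, 38] -> counters=[0,0,0,0,0,0,0,0,1,0,0,0,0,0,0,0,0,1,0,0,0,0,0,0,0,0,0,0,0,0,0,0,0,0,0,0,0,0,1]
Step 16: delete n at [8, 17, 38] -> counters=[0,0,0,0,0,0,0,0,0,0,0,0,0,0,0,0,0,0,0,0,0,0,0,0,0,0,0,0,0,0,0,0,0,0,0,0,0,0,0]
Step 17: insert d at [0, 6, 29] -> counters=[1,0,0,0,0,0,1,0,0,0,0,0,0,0,0,0,0,0,0,0,0,0,0,0,0,0,0,0,0,1,0,0,0,0,0,0,0,0,0]
Step 18: delete d at [0, 6, 29] -> counters=[0,0,0,0,0,0,0,0,0,0,0,0,0,0,0,0,0,0,0,0,0,0,0,0,0,0,0,0,0,0,0,0,0,0,0,0,0,0,0]
Step 19: insert n at [8, 17, 38] -> counters=[0,0,0,0,0,0,0,0,1,0,0,0,0,0,0,0,0,1,0,0,0,0,0,0,0,0,0,0,0,0,0,0,0,0,0,0,0,0,1]
Step 20: insert ict at [1, 2, 30] -> counters=[0,1,1,0,0,0,0,0,1,0,0,0,0,0,0,0,0,1,0,0,0,0,0,0,0,0,0,0,0,0,1,0,0,0,0,0,0,0,1]
Step 21: insert n at [8, 17, 38] -> counters=[0,1,1,0,0,0,0,0,2,0,0,0,0,0,0,0,0,2,0,0,0,0,0,0,0,0,0,0,0,0,1,0,0,0,0,0,0,0,2]
Step 22: insert n at [8, 17, 38] -> counters=[0,1,1,0,0,0,0,0,3,0,0,0,0,0,0,0,0,3,0,0,0,0,0,0,0,0,0,0,0,0,1,0,0,0,0,0,0,0,3]
Step 23: insert ict at [1, 2, 30] -> counters=[0,2,2,0,0,0,0,0,3,0,0,0,0,0,0,0,0,3,0,0,0,0,0,0,0,0,0,0,0,0,2,0,0,0,0,0,0,0,3]
Step 24: insert ict at [1, 2, 30] -> counters=[0,3,3,0,0,0,0,0,3,0,0,0,0,0,0,0,0,3,0,0,0,0,0,0,0,0,0,0,0,0,3,0,0,0,0,0,0,0,3]
Step 25: delete ict at [1, 2, 30] -> counters=[0,2,2,0,0,0,0,0,3,0,0,0,0,0,0,0,0,3,0,0,0,0,0,0,0,0,0,0,0,0,2,0,0,0,0,0,0,0,3]
Step 26: delete ict at [1, 2, 30] -> counters=[0,1,1,0,0,0,0,0,3,0,0,0,0,0,0,0,0,3,0,0,0,0,0,0,0,0,0,0,0,0,1,0,0,0,0,0,0,0,3]
Step 27: insert ict at [1, 2, 30] -> counters=[0,2,2,0,0,0,0,0,3,0,0,0,0,0,0,0,0,3,0,0,0,0,0,0,0,0,0,0,0,0,2,0,0,0,0,0,0,0,3]
Step 28: delete ict at [1, 2, 30] -> counters=[0,1,1,0,0,0,0,0,3,0,0,0,0,0,0,0,0,3,0,0,0,0,0,0,0,0,0,0,0,0,1,0,0,0,0,0,0,0,3]
Step 29: delete n at [8, 17, 38] -> counters=[0,1,1,0,0,0,0,0,2,0,0,0,0,0,0,0,0,2,0,0,0,0,0,0,0,0,0,0,0,0,1,0,0,0,0,0,0,0,2]
Step 30: insert d at [0, 6, 29] -> counters=[1,1,1,0,0,0,1,0,2,0,0,0,0,0,0,0,0,2,0,0,0,0,0,0,0,0,0,0,0,1,1,0,0,0,0,0,0,0,2]
Query d: check counters[0]=1 counters[6]=1 counters[29]=1 -> maybe

Answer: maybe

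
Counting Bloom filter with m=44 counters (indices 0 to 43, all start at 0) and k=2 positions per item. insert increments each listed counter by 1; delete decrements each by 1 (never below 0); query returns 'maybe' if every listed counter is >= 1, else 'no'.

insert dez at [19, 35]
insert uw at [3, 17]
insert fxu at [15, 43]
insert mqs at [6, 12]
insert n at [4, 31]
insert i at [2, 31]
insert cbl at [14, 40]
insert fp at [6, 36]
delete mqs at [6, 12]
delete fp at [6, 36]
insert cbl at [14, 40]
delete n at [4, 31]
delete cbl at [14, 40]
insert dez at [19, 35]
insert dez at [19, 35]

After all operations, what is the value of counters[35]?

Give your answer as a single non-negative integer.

Step 1: insert dez at [19, 35] -> counters=[0,0,0,0,0,0,0,0,0,0,0,0,0,0,0,0,0,0,0,1,0,0,0,0,0,0,0,0,0,0,0,0,0,0,0,1,0,0,0,0,0,0,0,0]
Step 2: insert uw at [3, 17] -> counters=[0,0,0,1,0,0,0,0,0,0,0,0,0,0,0,0,0,1,0,1,0,0,0,0,0,0,0,0,0,0,0,0,0,0,0,1,0,0,0,0,0,0,0,0]
Step 3: insert fxu at [15, 43] -> counters=[0,0,0,1,0,0,0,0,0,0,0,0,0,0,0,1,0,1,0,1,0,0,0,0,0,0,0,0,0,0,0,0,0,0,0,1,0,0,0,0,0,0,0,1]
Step 4: insert mqs at [6, 12] -> counters=[0,0,0,1,0,0,1,0,0,0,0,0,1,0,0,1,0,1,0,1,0,0,0,0,0,0,0,0,0,0,0,0,0,0,0,1,0,0,0,0,0,0,0,1]
Step 5: insert n at [4, 31] -> counters=[0,0,0,1,1,0,1,0,0,0,0,0,1,0,0,1,0,1,0,1,0,0,0,0,0,0,0,0,0,0,0,1,0,0,0,1,0,0,0,0,0,0,0,1]
Step 6: insert i at [2, 31] -> counters=[0,0,1,1,1,0,1,0,0,0,0,0,1,0,0,1,0,1,0,1,0,0,0,0,0,0,0,0,0,0,0,2,0,0,0,1,0,0,0,0,0,0,0,1]
Step 7: insert cbl at [14, 40] -> counters=[0,0,1,1,1,0,1,0,0,0,0,0,1,0,1,1,0,1,0,1,0,0,0,0,0,0,0,0,0,0,0,2,0,0,0,1,0,0,0,0,1,0,0,1]
Step 8: insert fp at [6, 36] -> counters=[0,0,1,1,1,0,2,0,0,0,0,0,1,0,1,1,0,1,0,1,0,0,0,0,0,0,0,0,0,0,0,2,0,0,0,1,1,0,0,0,1,0,0,1]
Step 9: delete mqs at [6, 12] -> counters=[0,0,1,1,1,0,1,0,0,0,0,0,0,0,1,1,0,1,0,1,0,0,0,0,0,0,0,0,0,0,0,2,0,0,0,1,1,0,0,0,1,0,0,1]
Step 10: delete fp at [6, 36] -> counters=[0,0,1,1,1,0,0,0,0,0,0,0,0,0,1,1,0,1,0,1,0,0,0,0,0,0,0,0,0,0,0,2,0,0,0,1,0,0,0,0,1,0,0,1]
Step 11: insert cbl at [14, 40] -> counters=[0,0,1,1,1,0,0,0,0,0,0,0,0,0,2,1,0,1,0,1,0,0,0,0,0,0,0,0,0,0,0,2,0,0,0,1,0,0,0,0,2,0,0,1]
Step 12: delete n at [4, 31] -> counters=[0,0,1,1,0,0,0,0,0,0,0,0,0,0,2,1,0,1,0,1,0,0,0,0,0,0,0,0,0,0,0,1,0,0,0,1,0,0,0,0,2,0,0,1]
Step 13: delete cbl at [14, 40] -> counters=[0,0,1,1,0,0,0,0,0,0,0,0,0,0,1,1,0,1,0,1,0,0,0,0,0,0,0,0,0,0,0,1,0,0,0,1,0,0,0,0,1,0,0,1]
Step 14: insert dez at [19, 35] -> counters=[0,0,1,1,0,0,0,0,0,0,0,0,0,0,1,1,0,1,0,2,0,0,0,0,0,0,0,0,0,0,0,1,0,0,0,2,0,0,0,0,1,0,0,1]
Step 15: insert dez at [19, 35] -> counters=[0,0,1,1,0,0,0,0,0,0,0,0,0,0,1,1,0,1,0,3,0,0,0,0,0,0,0,0,0,0,0,1,0,0,0,3,0,0,0,0,1,0,0,1]
Final counters=[0,0,1,1,0,0,0,0,0,0,0,0,0,0,1,1,0,1,0,3,0,0,0,0,0,0,0,0,0,0,0,1,0,0,0,3,0,0,0,0,1,0,0,1] -> counters[35]=3

Answer: 3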